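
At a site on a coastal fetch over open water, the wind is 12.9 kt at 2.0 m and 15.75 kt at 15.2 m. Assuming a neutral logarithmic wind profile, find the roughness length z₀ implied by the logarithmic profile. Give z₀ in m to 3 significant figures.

z₀ ≈ 0.000206 m

Log law: V(z) ∝ ln(z/z₀). With r = V₁/V₂ = 12.9/15.75 = 0.81905,
r · ln(z₂/z₀) = ln(z₁/z₀) ⇒ ln z₀ = (ln z₁ − r·ln z₂)/(1 − r)
ln z₀ = (0.69315 − 0.81905×2.72130) / 0.18095 = -8.4869
z₀ = exp(-8.4869) = 0.0002062 m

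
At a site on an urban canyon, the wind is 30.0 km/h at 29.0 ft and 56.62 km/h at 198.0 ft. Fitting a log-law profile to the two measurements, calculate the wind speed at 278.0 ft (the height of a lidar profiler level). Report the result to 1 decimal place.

61.3 km/h

Log law: V ∝ ln(z/z₀). From the pair, with r = V₁/V₂ = 0.52985,
ln z₀ = (ln z₁ − r·ln z₂)/(1 − r) = (3.3673 − 0.52985×5.2883)/0.47015 = 1.2024 → z₀ = 3.328 ft
V₃ = V₁ · ln(z₃/z₀)/ln(z₁/z₀) = 30.0 × 4.4252/2.1649 = 61.3226 km/h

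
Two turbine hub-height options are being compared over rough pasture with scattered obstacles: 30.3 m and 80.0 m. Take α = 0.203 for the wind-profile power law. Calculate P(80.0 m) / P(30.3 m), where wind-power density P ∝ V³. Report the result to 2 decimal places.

Speed ratio: V_B/V_A = (z_B/z_A)^α = (80.0/30.3)^0.203 = (2.6403)^0.203 = 1.21785
Power-density ratio: P_B/P_A = (V_B/V_A)³ = (1.21785)³ = 1.80627

1.81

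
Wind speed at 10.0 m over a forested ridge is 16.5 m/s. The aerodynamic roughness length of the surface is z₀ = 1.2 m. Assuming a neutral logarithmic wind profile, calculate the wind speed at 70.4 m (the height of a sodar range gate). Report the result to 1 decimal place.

Log law: V(z) ∝ ln(z/z₀), so V₂/V₁ = ln(z₂/z₀) / ln(z₁/z₀).
ln(70.4/1.2) = 4.0719, ln(10.0/1.2) = 2.1203
V₂ = 16.5 × 4.0719/2.1203 = 16.5 × 1.9205 = 31.6875 m/s

31.7 m/s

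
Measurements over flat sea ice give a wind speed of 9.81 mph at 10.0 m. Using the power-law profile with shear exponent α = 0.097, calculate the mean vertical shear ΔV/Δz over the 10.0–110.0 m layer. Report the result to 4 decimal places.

0.0257 mph/m

Power law: V₂ = V₁ · (z₂/z₁)^α = 9.81 × (11.0000)^0.097 = 12.3790 mph
ΔV/Δz = (12.3790 − 9.81)/(110.0 − 10.0) = 2.5690/100.0000 = 0.02569 mph/m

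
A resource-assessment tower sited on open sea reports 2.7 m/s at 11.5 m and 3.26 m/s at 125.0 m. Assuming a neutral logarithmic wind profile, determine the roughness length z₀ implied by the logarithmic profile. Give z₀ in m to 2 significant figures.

Log law: V(z) ∝ ln(z/z₀). With r = V₁/V₂ = 2.7/3.26 = 0.82822,
r · ln(z₂/z₀) = ln(z₁/z₀) ⇒ ln z₀ = (ln z₁ − r·ln z₂)/(1 − r)
ln z₀ = (2.44235 − 0.82822×4.82831) / 0.17178 = -9.0614
z₀ = exp(-9.0614) = 0.0001161 m

z₀ ≈ 0.00012 m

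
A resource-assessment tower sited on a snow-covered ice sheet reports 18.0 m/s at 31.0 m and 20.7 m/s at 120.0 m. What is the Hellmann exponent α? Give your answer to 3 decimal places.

α ≈ 0.103

Power law: V₂/V₁ = (z₂/z₁)^α ⇒ α = ln(V₂/V₁) / ln(z₂/z₁)
α = ln(20.7/18.0) / ln(120.0/31.0) = ln(1.1500) / ln(3.8710)
  = 0.13976 / 1.35350 = 0.10326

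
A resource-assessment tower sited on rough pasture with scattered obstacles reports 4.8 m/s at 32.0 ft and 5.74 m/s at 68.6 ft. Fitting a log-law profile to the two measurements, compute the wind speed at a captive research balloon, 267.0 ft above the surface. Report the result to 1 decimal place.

7.4 m/s

Log law: V ∝ ln(z/z₀). From the pair, with r = V₁/V₂ = 0.83624,
ln z₀ = (ln z₁ − r·ln z₂)/(1 − r) = (3.4657 − 0.83624×4.2283)/0.16376 = -0.4282 → z₀ = 0.6517 ft
V₃ = V₁ · ln(z₃/z₀)/ln(z₁/z₀) = 4.8 × 6.0154/3.8939 = 7.4152 m/s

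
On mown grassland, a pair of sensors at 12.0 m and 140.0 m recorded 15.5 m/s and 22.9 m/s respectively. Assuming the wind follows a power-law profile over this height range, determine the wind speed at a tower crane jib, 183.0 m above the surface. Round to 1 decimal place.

First find α: α = ln(V₂/V₁)/ln(z₂/z₁) = ln(22.9/15.5)/ln(140.0/12.0) = 0.39030/2.45674 = 0.1589
Extrapolate from 140.0 m to 183.0 m: V₃ = 22.9 × (183.0/140.0)^0.1589 = 22.9 × 1.0435 = 23.8955 m/s

23.9 m/s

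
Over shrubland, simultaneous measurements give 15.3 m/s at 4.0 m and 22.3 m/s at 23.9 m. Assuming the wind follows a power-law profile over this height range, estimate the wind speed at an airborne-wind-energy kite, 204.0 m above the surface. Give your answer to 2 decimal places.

35.04 m/s

First find α: α = ln(V₂/V₁)/ln(z₂/z₁) = ln(22.3/15.3)/ln(23.9/4.0) = 0.37673/1.78758 = 0.2108
Extrapolate from 23.9 m to 204.0 m: V₃ = 22.3 × (204.0/23.9)^0.2108 = 22.3 × 1.5713 = 35.0399 m/s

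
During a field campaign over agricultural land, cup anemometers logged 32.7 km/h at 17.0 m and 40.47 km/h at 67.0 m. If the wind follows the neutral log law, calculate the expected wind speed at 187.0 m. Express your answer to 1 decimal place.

46.3 km/h

Log law: V ∝ ln(z/z₀). From the pair, with r = V₁/V₂ = 0.80801,
ln z₀ = (ln z₁ − r·ln z₂)/(1 − r) = (2.8332 − 0.80801×4.2047)/0.19199 = -2.9386 → z₀ = 0.05294 m
V₃ = V₁ · ln(z₃/z₀)/ln(z₁/z₀) = 32.7 × 8.1698/5.7719 = 46.2851 km/h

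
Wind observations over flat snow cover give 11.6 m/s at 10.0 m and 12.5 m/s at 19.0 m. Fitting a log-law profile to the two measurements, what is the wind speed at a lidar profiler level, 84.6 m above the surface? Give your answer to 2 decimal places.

14.59 m/s

Log law: V ∝ ln(z/z₀). From the pair, with r = V₁/V₂ = 0.92800,
ln z₀ = (ln z₁ − r·ln z₂)/(1 − r) = (2.3026 − 0.92800×2.9444)/0.07200 = -5.9702 → z₀ = 0.002554 m
V₃ = V₁ · ln(z₃/z₀)/ln(z₁/z₀) = 11.6 × 10.4081/8.2728 = 14.5942 m/s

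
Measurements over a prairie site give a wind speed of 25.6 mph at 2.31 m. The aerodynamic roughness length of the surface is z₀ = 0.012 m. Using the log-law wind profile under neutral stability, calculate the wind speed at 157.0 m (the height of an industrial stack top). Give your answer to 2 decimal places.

Log law: V(z) ∝ ln(z/z₀), so V₂/V₁ = ln(z₂/z₀) / ln(z₁/z₀).
ln(157.0/0.012) = 9.4791, ln(2.31/0.012) = 5.2601
V₂ = 25.6 × 9.4791/5.2601 = 25.6 × 1.8021 = 46.1332 mph

46.13 mph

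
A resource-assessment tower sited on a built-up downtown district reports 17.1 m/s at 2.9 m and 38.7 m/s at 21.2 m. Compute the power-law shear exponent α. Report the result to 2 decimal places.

Power law: V₂/V₁ = (z₂/z₁)^α ⇒ α = ln(V₂/V₁) / ln(z₂/z₁)
α = ln(38.7/17.1) / ln(21.2/2.9) = ln(2.2632) / ln(7.3103)
  = 0.81676 / 1.98929 = 0.41058

α ≈ 0.41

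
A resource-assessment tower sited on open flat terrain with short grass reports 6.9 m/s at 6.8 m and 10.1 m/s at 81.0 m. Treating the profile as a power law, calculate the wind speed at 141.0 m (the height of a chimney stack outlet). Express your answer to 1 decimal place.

First find α: α = ln(V₂/V₁)/ln(z₂/z₁) = ln(10.1/6.9)/ln(81.0/6.8) = 0.38101/2.47753 = 0.1538
Extrapolate from 81.0 m to 141.0 m: V₃ = 10.1 × (141.0/81.0)^0.1538 = 10.1 × 1.0890 = 10.9988 m/s

11.0 m/s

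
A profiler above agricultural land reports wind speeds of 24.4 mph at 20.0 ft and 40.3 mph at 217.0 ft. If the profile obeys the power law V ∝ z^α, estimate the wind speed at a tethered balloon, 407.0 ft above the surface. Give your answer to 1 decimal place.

First find α: α = ln(V₂/V₁)/ln(z₂/z₁) = ln(40.3/24.4)/ln(217.0/20.0) = 0.50177/2.38417 = 0.2105
Extrapolate from 217.0 ft to 407.0 ft: V₃ = 40.3 × (407.0/217.0)^0.2105 = 40.3 × 1.1415 = 46.0033 mph

46.0 mph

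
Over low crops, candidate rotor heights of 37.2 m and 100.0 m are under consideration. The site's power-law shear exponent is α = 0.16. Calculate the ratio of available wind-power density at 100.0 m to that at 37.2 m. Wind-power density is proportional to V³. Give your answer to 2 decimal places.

1.61

Speed ratio: V_B/V_A = (z_B/z_A)^α = (100.0/37.2)^0.16 = (2.6882)^0.16 = 1.17142
Power-density ratio: P_B/P_A = (V_B/V_A)³ = (1.17142)³ = 1.60746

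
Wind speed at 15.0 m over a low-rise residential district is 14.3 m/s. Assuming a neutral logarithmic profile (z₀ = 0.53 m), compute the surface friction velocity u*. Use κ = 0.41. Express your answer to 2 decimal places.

Log law: V(z) = (u*/κ) · ln(z/z₀) ⇒ u* = κ · V / ln(z/z₀)
u* = 0.41 × 14.3 / ln(15.0/0.53) = 0.41 × 14.3 / 3.3429
   = 5.8630 / 3.3429 = 1.7539 m/s

u* ≈ 1.75 m/s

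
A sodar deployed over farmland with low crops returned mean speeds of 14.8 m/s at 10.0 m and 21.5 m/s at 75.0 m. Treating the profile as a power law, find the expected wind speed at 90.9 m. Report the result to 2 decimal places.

First find α: α = ln(V₂/V₁)/ln(z₂/z₁) = ln(21.5/14.8)/ln(75.0/10.0) = 0.37343/2.01490 = 0.1853
Extrapolate from 75.0 m to 90.9 m: V₃ = 21.5 × (90.9/75.0)^0.1853 = 21.5 × 1.0363 = 22.2799 m/s

22.28 m/s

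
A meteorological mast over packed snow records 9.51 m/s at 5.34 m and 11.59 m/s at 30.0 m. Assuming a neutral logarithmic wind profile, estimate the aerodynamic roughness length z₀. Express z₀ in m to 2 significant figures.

Log law: V(z) ∝ ln(z/z₀). With r = V₁/V₂ = 9.51/11.59 = 0.82053,
r · ln(z₂/z₀) = ln(z₁/z₀) ⇒ ln z₀ = (ln z₁ − r·ln z₂)/(1 − r)
ln z₀ = (1.67523 − 0.82053×3.40120) / 0.17947 = -6.2161
z₀ = exp(-6.2161) = 0.001997 m

z₀ ≈ 0.0020 m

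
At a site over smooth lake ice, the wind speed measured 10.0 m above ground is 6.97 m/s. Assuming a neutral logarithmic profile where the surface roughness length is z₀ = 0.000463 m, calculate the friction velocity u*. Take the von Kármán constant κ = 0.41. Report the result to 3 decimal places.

Log law: V(z) = (u*/κ) · ln(z/z₀) ⇒ u* = κ · V / ln(z/z₀)
u* = 0.41 × 6.97 / ln(10.0/0.000463) = 0.41 × 6.97 / 9.9804
   = 2.8577 / 9.9804 = 0.2863 m/s

u* ≈ 0.286 m/s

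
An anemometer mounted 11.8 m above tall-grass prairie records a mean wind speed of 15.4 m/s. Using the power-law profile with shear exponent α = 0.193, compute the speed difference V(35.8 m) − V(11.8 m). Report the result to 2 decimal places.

Power law: V₂ = V₁ · (z₂/z₁)^α = 15.4 × (3.0339)^0.193 = 19.0786 m/s
ΔV = 19.0786 − 15.4 = 3.6786 m/s

3.68 m/s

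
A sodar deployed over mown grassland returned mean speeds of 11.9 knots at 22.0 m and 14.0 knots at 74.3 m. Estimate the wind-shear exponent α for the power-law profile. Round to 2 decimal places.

Power law: V₂/V₁ = (z₂/z₁)^α ⇒ α = ln(V₂/V₁) / ln(z₂/z₁)
α = ln(14.0/11.9) / ln(74.3/22.0) = ln(1.1765) / ln(3.3773)
  = 0.16252 / 1.21707 = 0.13353

α ≈ 0.13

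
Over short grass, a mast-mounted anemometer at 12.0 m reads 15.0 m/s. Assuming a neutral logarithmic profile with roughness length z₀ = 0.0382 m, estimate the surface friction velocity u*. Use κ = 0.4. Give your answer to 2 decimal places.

u* ≈ 1.04 m/s

Log law: V(z) = (u*/κ) · ln(z/z₀) ⇒ u* = κ · V / ln(z/z₀)
u* = 0.4 × 15.0 / ln(12.0/0.0382) = 0.4 × 15.0 / 5.7498
   = 6.0000 / 5.7498 = 1.0435 m/s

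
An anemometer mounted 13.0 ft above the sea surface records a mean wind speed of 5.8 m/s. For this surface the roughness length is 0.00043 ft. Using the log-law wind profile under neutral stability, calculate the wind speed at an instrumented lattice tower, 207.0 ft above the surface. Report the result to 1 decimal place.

Log law: V(z) ∝ ln(z/z₀), so V₂/V₁ = ln(z₂/z₀) / ln(z₁/z₀).
ln(207.0/0.00043) = 13.0844, ln(13.0/0.00043) = 10.3167
V₂ = 5.8 × 13.0844/10.3167 = 5.8 × 1.2683 = 7.3560 m/s

7.4 m/s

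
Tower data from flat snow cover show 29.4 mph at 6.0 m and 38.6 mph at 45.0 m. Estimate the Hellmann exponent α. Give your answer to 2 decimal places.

Power law: V₂/V₁ = (z₂/z₁)^α ⇒ α = ln(V₂/V₁) / ln(z₂/z₁)
α = ln(38.6/29.4) / ln(45.0/6.0) = ln(1.3129) / ln(7.5000)
  = 0.27226 / 2.01490 = 0.13512

α ≈ 0.14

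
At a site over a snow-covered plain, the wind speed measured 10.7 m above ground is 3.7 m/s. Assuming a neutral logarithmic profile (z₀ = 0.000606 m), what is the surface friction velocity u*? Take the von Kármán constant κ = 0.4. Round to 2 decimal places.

Log law: V(z) = (u*/κ) · ln(z/z₀) ⇒ u* = κ · V / ln(z/z₀)
u* = 0.4 × 3.7 / ln(10.7/0.000606) = 0.4 × 3.7 / 9.7789
   = 1.4800 / 9.7789 = 0.1513 m/s

u* ≈ 0.15 m/s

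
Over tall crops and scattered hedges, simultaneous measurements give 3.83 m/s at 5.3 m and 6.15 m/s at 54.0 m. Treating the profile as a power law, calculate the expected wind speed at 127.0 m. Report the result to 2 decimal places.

7.32 m/s

First find α: α = ln(V₂/V₁)/ln(z₂/z₁) = ln(6.15/3.83)/ln(54.0/5.3) = 0.47359/2.32128 = 0.2040
Extrapolate from 54.0 m to 127.0 m: V₃ = 6.15 × (127.0/54.0)^0.2040 = 6.15 × 1.1906 = 7.3223 m/s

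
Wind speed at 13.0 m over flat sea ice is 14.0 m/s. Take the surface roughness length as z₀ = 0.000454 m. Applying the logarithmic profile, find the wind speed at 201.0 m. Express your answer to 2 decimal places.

Log law: V(z) ∝ ln(z/z₀), so V₂/V₁ = ln(z₂/z₀) / ln(z₁/z₀).
ln(201.0/0.000454) = 13.0007, ln(13.0/0.000454) = 10.2624
V₂ = 14.0 × 13.0007/10.2624 = 14.0 × 1.2668 = 17.7357 m/s

17.74 m/s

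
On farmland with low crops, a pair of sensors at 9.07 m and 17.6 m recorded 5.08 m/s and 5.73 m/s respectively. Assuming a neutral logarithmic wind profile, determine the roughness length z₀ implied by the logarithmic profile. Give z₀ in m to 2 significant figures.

Log law: V(z) ∝ ln(z/z₀). With r = V₁/V₂ = 5.08/5.73 = 0.88656,
r · ln(z₂/z₀) = ln(z₁/z₀) ⇒ ln z₀ = (ln z₁ − r·ln z₂)/(1 − r)
ln z₀ = (2.20497 − 0.88656×2.86790) / 0.11344 = -2.9761
z₀ = exp(-2.9761) = 0.05099 m

z₀ ≈ 0.051 m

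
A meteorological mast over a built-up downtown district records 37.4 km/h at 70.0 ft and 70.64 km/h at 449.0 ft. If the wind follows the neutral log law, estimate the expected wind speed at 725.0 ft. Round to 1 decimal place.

Log law: V ∝ ln(z/z₀). From the pair, with r = V₁/V₂ = 0.52945,
ln z₀ = (ln z₁ − r·ln z₂)/(1 − r) = (4.2485 − 0.52945×6.1070)/0.47055 = 2.1574 → z₀ = 8.648 ft
V₃ = V₁ · ln(z₃/z₀)/ln(z₁/z₀) = 37.4 × 4.4288/2.0911 = 79.2096 km/h

79.2 km/h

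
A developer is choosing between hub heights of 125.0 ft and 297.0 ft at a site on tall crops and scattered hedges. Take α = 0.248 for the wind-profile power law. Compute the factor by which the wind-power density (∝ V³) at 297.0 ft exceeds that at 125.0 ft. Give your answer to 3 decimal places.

Speed ratio: V_B/V_A = (z_B/z_A)^α = (297.0/125.0)^0.248 = (2.3760)^0.248 = 1.23940
Power-density ratio: P_B/P_A = (V_B/V_A)³ = (1.23940)³ = 1.90384

1.904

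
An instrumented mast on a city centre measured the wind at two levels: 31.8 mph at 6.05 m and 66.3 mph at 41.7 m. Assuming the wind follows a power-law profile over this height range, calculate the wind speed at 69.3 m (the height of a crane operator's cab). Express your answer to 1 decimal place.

First find α: α = ln(V₂/V₁)/ln(z₂/z₁) = ln(66.3/31.8)/ln(41.7/6.05) = 0.73472/1.93044 = 0.3806
Extrapolate from 41.7 m to 69.3 m: V₃ = 66.3 × (69.3/41.7)^0.3806 = 66.3 × 1.2133 = 80.4401 mph

80.4 mph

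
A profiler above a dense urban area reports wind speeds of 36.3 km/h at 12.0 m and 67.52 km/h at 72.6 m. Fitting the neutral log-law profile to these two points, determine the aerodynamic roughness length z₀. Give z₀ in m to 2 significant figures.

Log law: V(z) ∝ ln(z/z₀). With r = V₁/V₂ = 36.3/67.52 = 0.53762,
r · ln(z₂/z₀) = ln(z₁/z₀) ⇒ ln z₀ = (ln z₁ − r·ln z₂)/(1 − r)
ln z₀ = (2.48491 − 0.53762×4.28496) / 0.46238 = 0.3919
z₀ = exp(0.3919) = 1.480 m

z₀ ≈ 1.5 m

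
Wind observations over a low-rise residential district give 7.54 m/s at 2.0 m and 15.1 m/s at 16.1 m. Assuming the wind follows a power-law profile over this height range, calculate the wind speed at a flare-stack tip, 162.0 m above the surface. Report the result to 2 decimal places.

32.57 m/s

First find α: α = ln(V₂/V₁)/ln(z₂/z₁) = ln(15.1/7.54)/ln(16.1/2.0) = 0.69447/2.08567 = 0.3330
Extrapolate from 16.1 m to 162.0 m: V₃ = 15.1 × (162.0/16.1)^0.3330 = 15.1 × 2.1571 = 32.5721 m/s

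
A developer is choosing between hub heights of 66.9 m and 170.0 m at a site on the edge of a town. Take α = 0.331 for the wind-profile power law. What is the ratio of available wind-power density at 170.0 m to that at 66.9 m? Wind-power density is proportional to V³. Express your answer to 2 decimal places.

Speed ratio: V_B/V_A = (z_B/z_A)^α = (170.0/66.9)^0.331 = (2.5411)^0.331 = 1.36164
Power-density ratio: P_B/P_A = (V_B/V_A)³ = (1.36164)³ = 2.52457

2.52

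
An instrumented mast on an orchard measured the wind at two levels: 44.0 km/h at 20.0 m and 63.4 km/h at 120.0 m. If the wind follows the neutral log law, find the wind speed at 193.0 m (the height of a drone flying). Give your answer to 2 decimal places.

Log law: V ∝ ln(z/z₀). From the pair, with r = V₁/V₂ = 0.69401,
ln z₀ = (ln z₁ − r·ln z₂)/(1 − r) = (2.9957 − 0.69401×4.7875)/0.30599 = -1.0681 → z₀ = 0.3437 m
V₃ = V₁ · ln(z₃/z₀)/ln(z₁/z₀) = 44.0 × 6.3307/4.0638 = 68.5451 km/h

68.55 km/h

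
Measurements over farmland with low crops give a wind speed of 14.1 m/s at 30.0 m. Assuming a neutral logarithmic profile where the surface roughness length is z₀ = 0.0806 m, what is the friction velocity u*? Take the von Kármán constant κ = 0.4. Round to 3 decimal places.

Log law: V(z) = (u*/κ) · ln(z/z₀) ⇒ u* = κ · V / ln(z/z₀)
u* = 0.4 × 14.1 / ln(30.0/0.0806) = 0.4 × 14.1 / 5.9195
   = 5.6400 / 5.9195 = 0.9528 m/s

u* ≈ 0.953 m/s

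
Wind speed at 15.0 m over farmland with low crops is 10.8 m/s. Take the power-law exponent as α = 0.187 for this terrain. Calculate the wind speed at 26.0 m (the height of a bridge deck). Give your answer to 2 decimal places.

11.97 m/s

Power-law profile: V₂ = V₁ · (z₂/z₁)^α
V₂ = 10.8 × (26.0/15.0)^0.187 = 10.8 × (1.7333)^0.187
    = 10.8 × 1.1083 = 11.9700 m/s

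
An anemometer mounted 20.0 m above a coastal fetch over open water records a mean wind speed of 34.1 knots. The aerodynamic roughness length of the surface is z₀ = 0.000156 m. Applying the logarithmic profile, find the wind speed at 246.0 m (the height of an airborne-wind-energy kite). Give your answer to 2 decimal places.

41.38 knots

Log law: V(z) ∝ ln(z/z₀), so V₂/V₁ = ln(z₂/z₀) / ln(z₁/z₀).
ln(246.0/0.000156) = 14.2710, ln(20.0/0.000156) = 11.7614
V₂ = 34.1 × 14.2710/11.7614 = 34.1 × 1.2134 = 41.3761 knots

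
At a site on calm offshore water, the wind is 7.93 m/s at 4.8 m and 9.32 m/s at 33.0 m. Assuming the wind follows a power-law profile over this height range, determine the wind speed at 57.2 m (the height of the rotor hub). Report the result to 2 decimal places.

First find α: α = ln(V₂/V₁)/ln(z₂/z₁) = ln(9.32/7.93)/ln(33.0/4.8) = 0.16151/1.92789 = 0.0838
Extrapolate from 33.0 m to 57.2 m: V₃ = 9.32 × (57.2/33.0)^0.0838 = 9.32 × 1.0472 = 9.7595 m/s

9.76 m/s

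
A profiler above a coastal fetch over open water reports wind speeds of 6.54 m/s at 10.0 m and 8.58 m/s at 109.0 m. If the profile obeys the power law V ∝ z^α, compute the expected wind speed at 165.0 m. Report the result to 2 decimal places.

8.99 m/s

First find α: α = ln(V₂/V₁)/ln(z₂/z₁) = ln(8.58/6.54)/ln(109.0/10.0) = 0.27150/2.38876 = 0.1137
Extrapolate from 109.0 m to 165.0 m: V₃ = 8.58 × (165.0/109.0)^0.1137 = 8.58 × 1.0482 = 8.9940 m/s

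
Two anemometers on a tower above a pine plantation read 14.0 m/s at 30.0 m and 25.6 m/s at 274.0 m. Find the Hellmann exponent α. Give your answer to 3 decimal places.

α ≈ 0.273

Power law: V₂/V₁ = (z₂/z₁)^α ⇒ α = ln(V₂/V₁) / ln(z₂/z₁)
α = ln(25.6/14.0) / ln(274.0/30.0) = ln(1.8286) / ln(9.1333)
  = 0.60354 / 2.21193 = 0.27285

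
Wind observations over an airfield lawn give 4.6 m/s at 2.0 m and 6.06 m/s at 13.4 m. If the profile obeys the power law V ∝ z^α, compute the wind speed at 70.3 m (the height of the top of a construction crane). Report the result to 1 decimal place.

7.7 m/s

First find α: α = ln(V₂/V₁)/ln(z₂/z₁) = ln(6.06/4.6)/ln(13.4/2.0) = 0.27565/1.90211 = 0.1449
Extrapolate from 13.4 m to 70.3 m: V₃ = 6.06 × (70.3/13.4)^0.1449 = 6.06 × 1.2715 = 7.7054 m/s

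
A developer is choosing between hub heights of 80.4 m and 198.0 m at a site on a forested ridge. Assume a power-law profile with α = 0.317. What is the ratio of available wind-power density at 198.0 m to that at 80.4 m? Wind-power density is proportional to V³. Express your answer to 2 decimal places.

Speed ratio: V_B/V_A = (z_B/z_A)^α = (198.0/80.4)^0.317 = (2.4627)^0.317 = 1.33069
Power-density ratio: P_B/P_A = (V_B/V_A)³ = (1.33069)³ = 2.35630

2.36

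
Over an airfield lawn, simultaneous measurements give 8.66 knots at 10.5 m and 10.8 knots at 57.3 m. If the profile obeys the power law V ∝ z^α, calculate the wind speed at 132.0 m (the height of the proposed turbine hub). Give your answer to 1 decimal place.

12.0 knots

First find α: α = ln(V₂/V₁)/ln(z₂/z₁) = ln(10.8/8.66)/ln(57.3/10.5) = 0.22083/1.69693 = 0.1301
Extrapolate from 57.3 m to 132.0 m: V₃ = 10.8 × (132.0/57.3)^0.1301 = 10.8 × 1.1147 = 12.0389 knots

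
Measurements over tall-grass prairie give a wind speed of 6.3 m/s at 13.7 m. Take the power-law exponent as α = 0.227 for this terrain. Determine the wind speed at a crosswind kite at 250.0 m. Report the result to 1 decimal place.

12.2 m/s

Power-law profile: V₂ = V₁ · (z₂/z₁)^α
V₂ = 6.3 × (250.0/13.7)^0.227 = 6.3 × (18.2482)^0.227
    = 6.3 × 1.9333 = 12.1797 m/s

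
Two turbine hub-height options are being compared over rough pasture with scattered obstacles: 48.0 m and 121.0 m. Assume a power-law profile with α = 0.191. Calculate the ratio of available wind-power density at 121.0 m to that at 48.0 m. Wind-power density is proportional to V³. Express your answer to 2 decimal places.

1.70

Speed ratio: V_B/V_A = (z_B/z_A)^α = (121.0/48.0)^0.191 = (2.5208)^0.191 = 1.19315
Power-density ratio: P_B/P_A = (V_B/V_A)³ = (1.19315)³ = 1.69858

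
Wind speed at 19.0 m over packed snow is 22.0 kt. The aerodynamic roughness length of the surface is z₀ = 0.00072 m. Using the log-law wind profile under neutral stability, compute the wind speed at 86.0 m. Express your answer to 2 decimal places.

25.26 kt

Log law: V(z) ∝ ln(z/z₀), so V₂/V₁ = ln(z₂/z₀) / ln(z₁/z₀).
ln(86.0/0.00072) = 11.6906, ln(19.0/0.00072) = 10.1807
V₂ = 22.0 × 11.6906/10.1807 = 22.0 × 1.1483 = 25.2628 kt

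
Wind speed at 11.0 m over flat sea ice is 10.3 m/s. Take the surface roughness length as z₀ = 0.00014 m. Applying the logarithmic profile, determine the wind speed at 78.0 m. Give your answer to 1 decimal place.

12.1 m/s

Log law: V(z) ∝ ln(z/z₀), so V₂/V₁ = ln(z₂/z₀) / ln(z₁/z₀).
ln(78.0/0.00014) = 13.2306, ln(11.0/0.00014) = 11.2718
V₂ = 10.3 × 13.2306/11.2718 = 10.3 × 1.1738 = 12.0899 m/s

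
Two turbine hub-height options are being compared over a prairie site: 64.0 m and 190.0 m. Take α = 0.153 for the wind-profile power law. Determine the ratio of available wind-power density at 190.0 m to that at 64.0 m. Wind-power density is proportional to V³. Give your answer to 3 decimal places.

1.648

Speed ratio: V_B/V_A = (z_B/z_A)^α = (190.0/64.0)^0.153 = (2.9688)^0.153 = 1.18115
Power-density ratio: P_B/P_A = (V_B/V_A)³ = (1.18115)³ = 1.64783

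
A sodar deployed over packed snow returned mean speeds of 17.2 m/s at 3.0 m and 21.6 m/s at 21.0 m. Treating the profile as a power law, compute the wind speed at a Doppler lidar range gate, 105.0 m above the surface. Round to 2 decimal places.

First find α: α = ln(V₂/V₁)/ln(z₂/z₁) = ln(21.6/17.2)/ln(21.0/3.0) = 0.22778/1.94591 = 0.1171
Extrapolate from 21.0 m to 105.0 m: V₃ = 21.6 × (105.0/21.0)^0.1171 = 21.6 × 1.2073 = 26.0780 m/s

26.08 m/s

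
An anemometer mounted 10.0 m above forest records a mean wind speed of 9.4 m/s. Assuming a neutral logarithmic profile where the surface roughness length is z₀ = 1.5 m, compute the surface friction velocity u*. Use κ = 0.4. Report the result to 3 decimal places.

u* ≈ 1.982 m/s

Log law: V(z) = (u*/κ) · ln(z/z₀) ⇒ u* = κ · V / ln(z/z₀)
u* = 0.4 × 9.4 / ln(10.0/1.5) = 0.4 × 9.4 / 1.8971
   = 3.7600 / 1.8971 = 1.9820 m/s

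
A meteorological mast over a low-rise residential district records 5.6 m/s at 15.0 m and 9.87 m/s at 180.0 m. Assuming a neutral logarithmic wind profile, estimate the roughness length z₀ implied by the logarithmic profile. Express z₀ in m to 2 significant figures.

Log law: V(z) ∝ ln(z/z₀). With r = V₁/V₂ = 5.6/9.87 = 0.56738,
r · ln(z₂/z₀) = ln(z₁/z₀) ⇒ ln z₀ = (ln z₁ − r·ln z₂)/(1 − r)
ln z₀ = (2.70805 − 0.56738×5.19296) / 0.43262 = -0.5508
z₀ = exp(-0.5508) = 0.5765 m

z₀ ≈ 0.58 m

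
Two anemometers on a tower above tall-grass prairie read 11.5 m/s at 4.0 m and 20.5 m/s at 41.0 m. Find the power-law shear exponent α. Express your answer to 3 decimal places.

α ≈ 0.248

Power law: V₂/V₁ = (z₂/z₁)^α ⇒ α = ln(V₂/V₁) / ln(z₂/z₁)
α = ln(20.5/11.5) / ln(41.0/4.0) = ln(1.7826) / ln(10.2500)
  = 0.57808 / 2.32728 = 0.24839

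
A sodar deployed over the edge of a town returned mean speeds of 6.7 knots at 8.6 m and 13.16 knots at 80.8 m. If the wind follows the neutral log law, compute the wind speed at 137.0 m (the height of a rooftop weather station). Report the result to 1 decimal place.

Log law: V ∝ ln(z/z₀). From the pair, with r = V₁/V₂ = 0.50912,
ln z₀ = (ln z₁ − r·ln z₂)/(1 − r) = (2.1518 − 0.50912×4.3920)/0.49088 = -0.1717 → z₀ = 0.8422 m
V₃ = V₁ · ln(z₃/z₀)/ln(z₁/z₀) = 6.7 × 5.0917/2.3234 = 14.6826 knots

14.7 knots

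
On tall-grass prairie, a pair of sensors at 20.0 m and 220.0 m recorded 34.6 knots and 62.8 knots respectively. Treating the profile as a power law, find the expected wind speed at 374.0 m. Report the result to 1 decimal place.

71.7 knots

First find α: α = ln(V₂/V₁)/ln(z₂/z₁) = ln(62.8/34.6)/ln(220.0/20.0) = 0.59610/2.39790 = 0.2486
Extrapolate from 220.0 m to 374.0 m: V₃ = 62.8 × (374.0/220.0)^0.2486 = 62.8 × 1.1410 = 71.6552 knots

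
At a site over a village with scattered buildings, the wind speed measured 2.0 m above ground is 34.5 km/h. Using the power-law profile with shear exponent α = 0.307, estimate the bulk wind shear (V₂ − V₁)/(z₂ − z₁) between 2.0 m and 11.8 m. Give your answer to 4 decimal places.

2.5504 km/h/m

Power law: V₂ = V₁ · (z₂/z₁)^α = 34.5 × (5.9000)^0.307 = 59.4937 km/h
ΔV/Δz = (59.4937 − 34.5)/(11.8 − 2.0) = 24.9937/9.8000 = 2.55037 km/h/m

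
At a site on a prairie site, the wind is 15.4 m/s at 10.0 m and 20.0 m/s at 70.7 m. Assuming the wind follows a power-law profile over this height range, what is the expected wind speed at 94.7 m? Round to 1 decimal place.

First find α: α = ln(V₂/V₁)/ln(z₂/z₁) = ln(20.0/15.4)/ln(70.7/10.0) = 0.26136/1.95586 = 0.1336
Extrapolate from 70.7 m to 94.7 m: V₃ = 20.0 × (94.7/70.7)^0.1336 = 20.0 × 1.0398 = 20.7966 m/s

20.8 m/s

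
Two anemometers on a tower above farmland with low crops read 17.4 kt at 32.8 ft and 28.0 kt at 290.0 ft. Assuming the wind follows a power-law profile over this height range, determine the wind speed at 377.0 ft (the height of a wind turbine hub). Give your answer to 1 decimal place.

First find α: α = ln(V₂/V₁)/ln(z₂/z₁) = ln(28.0/17.4)/ln(290.0/32.8) = 0.47573/2.17945 = 0.2183
Extrapolate from 290.0 ft to 377.0 ft: V₃ = 28.0 × (377.0/290.0)^0.2183 = 28.0 × 1.0589 = 29.6503 kt

29.7 kt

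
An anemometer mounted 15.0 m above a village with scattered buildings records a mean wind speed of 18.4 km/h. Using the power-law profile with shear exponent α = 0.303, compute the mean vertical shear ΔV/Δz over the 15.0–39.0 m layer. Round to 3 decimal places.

Power law: V₂ = V₁ · (z₂/z₁)^α = 18.4 × (2.6000)^0.303 = 24.5785 km/h
ΔV/Δz = (24.5785 − 18.4)/(39.0 − 15.0) = 6.1785/24.0000 = 0.25744 km/h/m

0.257 km/h/m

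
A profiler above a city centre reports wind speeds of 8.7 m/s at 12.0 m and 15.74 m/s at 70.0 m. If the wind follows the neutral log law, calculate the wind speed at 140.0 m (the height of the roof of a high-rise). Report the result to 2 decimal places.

Log law: V ∝ ln(z/z₀). From the pair, with r = V₁/V₂ = 0.55273,
ln z₀ = (ln z₁ − r·ln z₂)/(1 − r) = (2.4849 − 0.55273×4.2485)/0.44727 = 0.3055 → z₀ = 1.357 m
V₃ = V₁ · ln(z₃/z₀)/ln(z₁/z₀) = 8.7 × 4.6362/2.1794 = 18.5069 m/s

18.51 m/s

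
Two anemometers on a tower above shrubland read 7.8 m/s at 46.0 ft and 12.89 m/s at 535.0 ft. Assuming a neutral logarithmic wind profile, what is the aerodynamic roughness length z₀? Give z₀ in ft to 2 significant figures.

z₀ ≈ 1.1 ft

Log law: V(z) ∝ ln(z/z₀). With r = V₁/V₂ = 7.8/12.89 = 0.60512,
r · ln(z₂/z₀) = ln(z₁/z₀) ⇒ ln z₀ = (ln z₁ − r·ln z₂)/(1 − r)
ln z₀ = (3.82864 − 0.60512×6.28227) / 0.39488 = 0.0687
z₀ = exp(0.0687) = 1.071 ft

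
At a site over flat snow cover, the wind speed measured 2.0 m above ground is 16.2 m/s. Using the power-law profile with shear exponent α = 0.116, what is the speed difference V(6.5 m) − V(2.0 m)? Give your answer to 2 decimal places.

2.37 m/s

Power law: V₂ = V₁ · (z₂/z₁)^α = 16.2 × (3.2500)^0.116 = 18.5735 m/s
ΔV = 18.5735 − 16.2 = 2.3735 m/s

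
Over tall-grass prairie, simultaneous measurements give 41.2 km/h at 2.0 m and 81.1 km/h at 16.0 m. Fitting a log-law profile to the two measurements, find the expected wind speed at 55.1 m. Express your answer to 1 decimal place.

104.8 km/h

Log law: V ∝ ln(z/z₀). From the pair, with r = V₁/V₂ = 0.50801,
ln z₀ = (ln z₁ − r·ln z₂)/(1 − r) = (0.6931 − 0.50801×2.7726)/0.49199 = -1.4540 → z₀ = 0.2336 m
V₃ = V₁ · ln(z₃/z₀)/ln(z₁/z₀) = 41.2 × 5.4632/2.1472 = 104.8269 km/h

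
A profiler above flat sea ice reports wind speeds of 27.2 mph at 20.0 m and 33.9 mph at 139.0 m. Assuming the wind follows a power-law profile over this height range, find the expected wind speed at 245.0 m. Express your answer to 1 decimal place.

First find α: α = ln(V₂/V₁)/ln(z₂/z₁) = ln(33.9/27.2)/ln(139.0/20.0) = 0.22020/1.93874 = 0.1136
Extrapolate from 139.0 m to 245.0 m: V₃ = 33.9 × (245.0/139.0)^0.1136 = 33.9 × 1.0665 = 36.1541 mph

36.2 mph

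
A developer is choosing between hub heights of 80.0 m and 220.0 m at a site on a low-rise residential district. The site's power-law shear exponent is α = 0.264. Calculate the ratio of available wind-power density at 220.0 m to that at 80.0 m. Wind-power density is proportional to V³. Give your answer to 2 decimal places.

2.23

Speed ratio: V_B/V_A = (z_B/z_A)^α = (220.0/80.0)^0.264 = (2.7500)^0.264 = 1.30612
Power-density ratio: P_B/P_A = (V_B/V_A)³ = (1.30612)³ = 2.22819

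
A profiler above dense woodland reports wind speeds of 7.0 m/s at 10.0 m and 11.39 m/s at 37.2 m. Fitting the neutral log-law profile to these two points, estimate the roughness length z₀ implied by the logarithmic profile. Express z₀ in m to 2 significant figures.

Log law: V(z) ∝ ln(z/z₀). With r = V₁/V₂ = 7.0/11.39 = 0.61457,
r · ln(z₂/z₀) = ln(z₁/z₀) ⇒ ln z₀ = (ln z₁ − r·ln z₂)/(1 − r)
ln z₀ = (2.30259 − 0.61457×3.61631) / 0.38543 = 0.2078
z₀ = exp(0.2078) = 1.231 m

z₀ ≈ 1.2 m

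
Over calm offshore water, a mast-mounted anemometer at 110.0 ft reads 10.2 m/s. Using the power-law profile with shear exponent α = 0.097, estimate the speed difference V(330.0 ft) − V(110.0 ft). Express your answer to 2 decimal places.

Power law: V₂ = V₁ · (z₂/z₁)^α = 10.2 × (3.0000)^0.097 = 11.3470 m/s
ΔV = 11.3470 − 10.2 = 1.1470 m/s

1.15 m/s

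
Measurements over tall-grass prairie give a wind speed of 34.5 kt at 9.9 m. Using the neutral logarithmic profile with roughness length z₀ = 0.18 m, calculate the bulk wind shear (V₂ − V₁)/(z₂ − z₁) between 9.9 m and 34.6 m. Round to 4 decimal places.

Log law: V₂ = V₁ · ln(z₂/z₀)/ln(z₁/z₀) = 34.5 × 5.2587/4.0073 = 45.2729 kt
ΔV/Δz = (45.2729 − 34.5)/(34.6 − 9.9) = 10.7729/24.7000 = 0.43615 kt/m

0.4361 kt/m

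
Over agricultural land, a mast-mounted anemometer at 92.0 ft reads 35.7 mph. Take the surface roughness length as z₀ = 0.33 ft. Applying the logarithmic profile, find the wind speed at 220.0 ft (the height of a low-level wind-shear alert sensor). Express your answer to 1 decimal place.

Log law: V(z) ∝ ln(z/z₀), so V₂/V₁ = ln(z₂/z₀) / ln(z₁/z₀).
ln(220.0/0.33) = 6.5023, ln(92.0/0.33) = 5.6305
V₂ = 35.7 × 6.5023/5.6305 = 35.7 × 1.1548 = 41.2279 mph

41.2 mph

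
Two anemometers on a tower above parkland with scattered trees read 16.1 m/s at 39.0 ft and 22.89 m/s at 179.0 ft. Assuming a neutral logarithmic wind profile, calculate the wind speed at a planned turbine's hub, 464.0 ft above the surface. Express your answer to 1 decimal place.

27.1 m/s

Log law: V ∝ ln(z/z₀). From the pair, with r = V₁/V₂ = 0.70336,
ln z₀ = (ln z₁ − r·ln z₂)/(1 − r) = (3.6636 − 0.70336×5.1874)/0.29664 = 0.0504 → z₀ = 1.052 ft
V₃ = V₁ · ln(z₃/z₀)/ln(z₁/z₀) = 16.1 × 6.0895/3.6132 = 27.1342 m/s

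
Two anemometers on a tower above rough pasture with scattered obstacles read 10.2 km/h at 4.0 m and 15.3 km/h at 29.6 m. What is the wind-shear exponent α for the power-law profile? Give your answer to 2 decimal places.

α ≈ 0.20

Power law: V₂/V₁ = (z₂/z₁)^α ⇒ α = ln(V₂/V₁) / ln(z₂/z₁)
α = ln(15.3/10.2) / ln(29.6/4.0) = ln(1.5000) / ln(7.4000)
  = 0.40547 / 2.00148 = 0.20258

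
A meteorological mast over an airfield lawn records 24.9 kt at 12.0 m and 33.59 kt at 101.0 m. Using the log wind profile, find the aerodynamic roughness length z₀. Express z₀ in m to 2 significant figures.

Log law: V(z) ∝ ln(z/z₀). With r = V₁/V₂ = 24.9/33.59 = 0.74129,
r · ln(z₂/z₀) = ln(z₁/z₀) ⇒ ln z₀ = (ln z₁ − r·ln z₂)/(1 − r)
ln z₀ = (2.48491 − 0.74129×4.61512) / 0.25871 = -3.6189
z₀ = exp(-3.6189) = 0.02681 m

z₀ ≈ 0.027 m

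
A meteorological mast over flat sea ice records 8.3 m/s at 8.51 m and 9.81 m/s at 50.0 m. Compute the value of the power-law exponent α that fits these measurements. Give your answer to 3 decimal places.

Power law: V₂/V₁ = (z₂/z₁)^α ⇒ α = ln(V₂/V₁) / ln(z₂/z₁)
α = ln(9.81/8.3) / ln(50.0/8.51) = ln(1.1819) / ln(5.8754)
  = 0.16715 / 1.77078 = 0.09439

α ≈ 0.094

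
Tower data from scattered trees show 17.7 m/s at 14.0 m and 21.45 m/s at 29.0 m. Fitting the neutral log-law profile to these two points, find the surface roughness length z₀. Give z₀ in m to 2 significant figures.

z₀ ≈ 0.45 m

Log law: V(z) ∝ ln(z/z₀). With r = V₁/V₂ = 17.7/21.45 = 0.82517,
r · ln(z₂/z₀) = ln(z₁/z₀) ⇒ ln z₀ = (ln z₁ − r·ln z₂)/(1 − r)
ln z₀ = (2.63906 − 0.82517×3.36730) / 0.17483 = -0.7982
z₀ = exp(-0.7982) = 0.4501 m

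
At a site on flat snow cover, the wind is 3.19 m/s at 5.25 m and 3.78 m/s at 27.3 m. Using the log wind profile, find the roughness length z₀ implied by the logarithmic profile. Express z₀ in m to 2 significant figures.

Log law: V(z) ∝ ln(z/z₀). With r = V₁/V₂ = 3.19/3.78 = 0.84392,
r · ln(z₂/z₀) = ln(z₁/z₀) ⇒ ln z₀ = (ln z₁ − r·ln z₂)/(1 − r)
ln z₀ = (1.65823 − 0.84392×3.30689) / 0.15608 = -7.2557
z₀ = exp(-7.2557) = 0.0007061 m

z₀ ≈ 0.00071 m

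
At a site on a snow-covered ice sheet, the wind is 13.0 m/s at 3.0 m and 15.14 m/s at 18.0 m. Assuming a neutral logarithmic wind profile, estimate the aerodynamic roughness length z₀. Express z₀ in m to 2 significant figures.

z₀ ≈ 0.000056 m

Log law: V(z) ∝ ln(z/z₀). With r = V₁/V₂ = 13.0/15.14 = 0.85865,
r · ln(z₂/z₀) = ln(z₁/z₀) ⇒ ln z₀ = (ln z₁ − r·ln z₂)/(1 − r)
ln z₀ = (1.09861 − 0.85865×2.89037) / 0.14135 = -9.7859
z₀ = exp(-9.7859) = 0.00005624 m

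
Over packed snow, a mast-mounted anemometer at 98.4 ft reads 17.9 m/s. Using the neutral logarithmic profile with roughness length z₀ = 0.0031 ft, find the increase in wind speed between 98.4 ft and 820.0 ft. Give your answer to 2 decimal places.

Log law: V₂ = V₁ · ln(z₂/z₀)/ln(z₁/z₀) = 17.9 × 12.4857/10.3654 = 21.5615 m/s
ΔV = 21.5615 − 17.9 = 3.6615 m/s

3.66 m/s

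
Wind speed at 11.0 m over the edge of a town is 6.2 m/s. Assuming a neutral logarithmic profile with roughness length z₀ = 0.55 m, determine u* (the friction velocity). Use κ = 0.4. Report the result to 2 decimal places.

Log law: V(z) = (u*/κ) · ln(z/z₀) ⇒ u* = κ · V / ln(z/z₀)
u* = 0.4 × 6.2 / ln(11.0/0.55) = 0.4 × 6.2 / 2.9957
   = 2.4800 / 2.9957 = 0.8278 m/s

u* ≈ 0.83 m/s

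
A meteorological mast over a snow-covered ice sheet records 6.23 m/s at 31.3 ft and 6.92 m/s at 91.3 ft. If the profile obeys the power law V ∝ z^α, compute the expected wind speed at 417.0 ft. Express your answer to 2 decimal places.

8.03 m/s

First find α: α = ln(V₂/V₁)/ln(z₂/z₁) = ln(6.92/6.23)/ln(91.3/31.3) = 0.10504/1.07053 = 0.0981
Extrapolate from 91.3 ft to 417.0 ft: V₃ = 6.92 × (417.0/91.3)^0.0981 = 6.92 × 1.1607 = 8.0321 m/s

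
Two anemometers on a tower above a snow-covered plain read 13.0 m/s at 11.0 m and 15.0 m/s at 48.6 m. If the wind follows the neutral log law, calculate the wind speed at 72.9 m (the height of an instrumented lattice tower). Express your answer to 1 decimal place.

15.5 m/s

Log law: V ∝ ln(z/z₀). From the pair, with r = V₁/V₂ = 0.86667,
ln z₀ = (ln z₁ − r·ln z₂)/(1 − r) = (2.3979 − 0.86667×3.8836)/0.13333 = -7.2593 → z₀ = 0.0007036 m
V₃ = V₁ · ln(z₃/z₀)/ln(z₁/z₀) = 13.0 × 11.5484/9.6572 = 15.5458 m/s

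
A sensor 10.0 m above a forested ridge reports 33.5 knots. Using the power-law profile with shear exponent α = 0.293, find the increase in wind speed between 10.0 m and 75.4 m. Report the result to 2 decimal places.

Power law: V₂ = V₁ · (z₂/z₁)^α = 33.5 × (7.5400)^0.293 = 60.5501 knots
ΔV = 60.5501 − 33.5 = 27.0501 knots

27.05 knots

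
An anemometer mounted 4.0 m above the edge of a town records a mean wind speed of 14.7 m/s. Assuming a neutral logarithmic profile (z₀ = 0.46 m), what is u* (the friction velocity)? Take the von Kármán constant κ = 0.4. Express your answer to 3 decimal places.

Log law: V(z) = (u*/κ) · ln(z/z₀) ⇒ u* = κ · V / ln(z/z₀)
u* = 0.4 × 14.7 / ln(4.0/0.46) = 0.4 × 14.7 / 2.1628
   = 5.8800 / 2.1628 = 2.7187 m/s

u* ≈ 2.719 m/s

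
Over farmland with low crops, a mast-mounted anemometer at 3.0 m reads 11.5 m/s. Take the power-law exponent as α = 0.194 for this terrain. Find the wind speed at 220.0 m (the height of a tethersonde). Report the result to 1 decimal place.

Power-law profile: V₂ = V₁ · (z₂/z₁)^α
V₂ = 11.5 × (220.0/3.0)^0.194 = 11.5 × (73.3333)^0.194
    = 11.5 × 2.3007 = 26.4586 m/s

26.5 m/s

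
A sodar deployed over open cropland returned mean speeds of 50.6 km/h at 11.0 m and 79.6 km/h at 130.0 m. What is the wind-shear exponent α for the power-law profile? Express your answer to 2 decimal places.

α ≈ 0.18

Power law: V₂/V₁ = (z₂/z₁)^α ⇒ α = ln(V₂/V₁) / ln(z₂/z₁)
α = ln(79.6/50.6) / ln(130.0/11.0) = ln(1.5731) / ln(11.8182)
  = 0.45306 / 2.46964 = 0.18345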